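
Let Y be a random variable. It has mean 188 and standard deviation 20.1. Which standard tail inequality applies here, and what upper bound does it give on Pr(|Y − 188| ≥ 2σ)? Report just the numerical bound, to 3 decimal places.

0.250

Mean and variance are known, so Chebyshev's inequality applies.
Chebyshev: Pr(|Y − μ| ≥ t) ≤ Var(Y)/t².
Var(Y) = σ² = 20.1² = 404.01.
t = 2·20.1 = 40.2.
Bound = 404.01 / 1616.04 = 0.2500.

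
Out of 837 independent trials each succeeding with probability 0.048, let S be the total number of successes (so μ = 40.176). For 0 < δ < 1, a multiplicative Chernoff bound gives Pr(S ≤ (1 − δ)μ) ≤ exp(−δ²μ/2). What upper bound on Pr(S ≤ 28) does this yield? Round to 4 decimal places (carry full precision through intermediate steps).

Write 28 = (1 − δ)μ, so δ = 1 − 28/40.176 = 0.3030665…
Then the exponent is δ²μ/2 = (μ − 28)²/(2μ) = 1.845069.
Bound = exp(−1.845069) = 0.15801.

0.1580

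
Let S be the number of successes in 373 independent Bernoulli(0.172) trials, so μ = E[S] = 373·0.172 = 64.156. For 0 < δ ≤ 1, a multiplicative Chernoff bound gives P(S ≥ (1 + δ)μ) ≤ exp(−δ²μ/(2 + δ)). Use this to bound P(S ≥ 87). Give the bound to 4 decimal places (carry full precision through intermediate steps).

Write 87 = (1 + δ)μ, so δ = 87/64.156 − 1 = 0.3560696…
Then the exponent is δ²μ/(2 + δ) = (87 − μ)² / (μ·(2 + δ)) = 3.452383.
Bound = exp(−3.452383) = 0.03167.

0.0317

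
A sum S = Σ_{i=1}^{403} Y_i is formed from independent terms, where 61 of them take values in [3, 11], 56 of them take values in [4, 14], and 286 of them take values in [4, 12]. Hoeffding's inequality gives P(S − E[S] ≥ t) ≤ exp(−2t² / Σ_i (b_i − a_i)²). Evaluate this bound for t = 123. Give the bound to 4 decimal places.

Σ(b_i − a_i)² = 61·8² + 56·10² + 286·8² = 27808.
Exponent = 2·123² / 27808 = 1.08810.
Bound = exp(−1.08810) = 0.33685.

0.3369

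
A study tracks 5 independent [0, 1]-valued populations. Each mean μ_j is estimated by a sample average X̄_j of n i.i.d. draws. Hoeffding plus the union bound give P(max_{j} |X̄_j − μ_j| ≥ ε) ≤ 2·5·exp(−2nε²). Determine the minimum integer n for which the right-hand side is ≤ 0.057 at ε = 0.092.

Need 2·5·exp(−2nε²) ≤ 0.057, i.e. exp(−2nε²) ≤ 0.057/10.
So 2nε² ≥ ln(10/0.057) = 5.167289.
Hence n ≥ 5.167289/(2·0.092²) = 305.251.
The smallest integer n is 306.

306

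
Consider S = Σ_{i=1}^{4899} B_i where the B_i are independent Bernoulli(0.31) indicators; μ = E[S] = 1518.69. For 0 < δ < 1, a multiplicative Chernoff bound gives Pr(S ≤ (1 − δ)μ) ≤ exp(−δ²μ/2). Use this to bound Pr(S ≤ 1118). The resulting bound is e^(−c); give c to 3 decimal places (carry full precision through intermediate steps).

Write 1118 = (1 − δ)μ, so δ = 1 − 1118/1518.69 = 0.2638392…
Then the exponent is δ²μ/2 = (μ − 1118)²/(2μ) = 52.858871.

52.859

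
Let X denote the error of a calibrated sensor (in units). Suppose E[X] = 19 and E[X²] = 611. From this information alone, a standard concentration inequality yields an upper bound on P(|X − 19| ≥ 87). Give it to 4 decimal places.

The first two moments determine the variance, so Chebyshev's inequality is the sharpest standard bound available.
Var(X) = E[X²] − (E[X])² = 611 − 361 = 250.
Chebyshev's inequality: P(|X − μ| ≥ t) ≤ Var(X)/t² = 250/7569 = 0.0330.

0.0330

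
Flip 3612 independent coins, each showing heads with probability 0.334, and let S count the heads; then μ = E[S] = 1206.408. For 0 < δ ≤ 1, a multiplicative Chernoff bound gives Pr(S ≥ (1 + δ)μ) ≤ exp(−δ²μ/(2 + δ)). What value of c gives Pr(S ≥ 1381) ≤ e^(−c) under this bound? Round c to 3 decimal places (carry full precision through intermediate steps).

Write 1381 = (1 + δ)μ, so δ = 1381/1206.408 − 1 = 0.1447205…
Then the exponent is δ²μ/(2 + δ) = (1381 − μ)² / (μ·(2 + δ)) = 11.781044.

11.781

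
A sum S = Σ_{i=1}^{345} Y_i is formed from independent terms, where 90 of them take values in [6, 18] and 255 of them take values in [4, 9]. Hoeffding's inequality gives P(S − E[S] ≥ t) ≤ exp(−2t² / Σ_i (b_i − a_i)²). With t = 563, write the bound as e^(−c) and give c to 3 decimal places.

Σ(b_i − a_i)² = 90·12² + 255·5² = 19335.
c = 2t² / 19335 = 2·563² / 19335 = 32.7871.

32.787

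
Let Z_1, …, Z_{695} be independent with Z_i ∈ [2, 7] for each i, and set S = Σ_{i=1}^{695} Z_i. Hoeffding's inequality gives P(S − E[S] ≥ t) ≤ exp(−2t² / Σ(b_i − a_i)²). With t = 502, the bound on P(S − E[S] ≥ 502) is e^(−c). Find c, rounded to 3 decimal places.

29.008

Σ(b_i − a_i)² = 695·(5)² = 17375.
c = 2t²/17375 = 2·502²/17375 = 29.0077.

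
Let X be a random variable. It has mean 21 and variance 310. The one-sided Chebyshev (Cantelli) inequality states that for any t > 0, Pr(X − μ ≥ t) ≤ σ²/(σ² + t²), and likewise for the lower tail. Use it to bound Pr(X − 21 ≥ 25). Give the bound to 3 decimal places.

0.332

Here σ² = 310 and t = 25, so σ² + t² = 935.
Cantelli's bound: 310/935 = 0.3316.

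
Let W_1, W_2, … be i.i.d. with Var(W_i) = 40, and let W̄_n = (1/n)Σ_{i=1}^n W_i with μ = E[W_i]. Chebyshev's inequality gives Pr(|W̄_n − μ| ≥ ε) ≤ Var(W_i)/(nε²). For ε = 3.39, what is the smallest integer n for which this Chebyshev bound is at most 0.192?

Require 40/(n·3.39²) ≤ 0.192, i.e. n ≥ 40/(0.192·3.39²) = 18.128.
The smallest integer n is 19.

19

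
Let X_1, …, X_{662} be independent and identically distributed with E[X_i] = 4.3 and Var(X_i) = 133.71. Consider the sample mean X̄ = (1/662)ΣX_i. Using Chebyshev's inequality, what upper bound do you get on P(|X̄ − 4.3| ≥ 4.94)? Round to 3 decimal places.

0.008

Var(X̄) = Var(X_i)/n = 133.71/662 = 0.20198.
Chebyshev: P(|X̄ − 4.3| ≥ 4.94) ≤ Var(X̄)/(4.94)² = 133.71/(662·4.94²) = 0.0083.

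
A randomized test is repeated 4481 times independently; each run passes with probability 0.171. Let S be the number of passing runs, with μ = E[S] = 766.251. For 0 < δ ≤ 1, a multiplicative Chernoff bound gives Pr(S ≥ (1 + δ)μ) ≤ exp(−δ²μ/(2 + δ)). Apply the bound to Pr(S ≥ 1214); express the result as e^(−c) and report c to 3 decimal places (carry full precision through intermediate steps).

Write 1214 = (1 + δ)μ, so δ = 1214/766.251 − 1 = 0.5843372…
Then the exponent is δ²μ/(2 + δ) = (1214 − μ)² / (μ·(2 + δ)) = 101.239271.

101.239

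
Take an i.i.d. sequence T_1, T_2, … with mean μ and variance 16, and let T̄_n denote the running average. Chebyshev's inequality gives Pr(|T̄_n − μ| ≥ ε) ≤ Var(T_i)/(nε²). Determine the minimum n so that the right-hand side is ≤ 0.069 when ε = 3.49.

20

Require 16/(n·3.49²) ≤ 0.069, i.e. n ≥ 16/(0.069·3.49²) = 19.038.
The smallest integer n is 20.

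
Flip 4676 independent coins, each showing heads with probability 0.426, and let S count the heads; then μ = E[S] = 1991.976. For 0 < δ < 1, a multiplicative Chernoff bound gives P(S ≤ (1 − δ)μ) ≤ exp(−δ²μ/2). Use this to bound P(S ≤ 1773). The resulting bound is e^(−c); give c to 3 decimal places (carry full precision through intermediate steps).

Write 1773 = (1 − δ)μ, so δ = 1 − 1773/1991.976 = 0.109929…
Then the exponent is δ²μ/2 = (μ − 1773)²/(2μ) = 12.035910.

12.036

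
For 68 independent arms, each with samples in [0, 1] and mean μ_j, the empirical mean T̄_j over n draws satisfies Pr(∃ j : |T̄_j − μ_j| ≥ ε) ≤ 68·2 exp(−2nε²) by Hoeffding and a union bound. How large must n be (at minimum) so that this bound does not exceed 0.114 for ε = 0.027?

Need 2·68·exp(−2nε²) ≤ 0.114, i.e. exp(−2nε²) ≤ 0.114/136.
So 2nε² ≥ ln(136/0.114) = 7.084212.
Hence n ≥ 7.084212/(2·0.027²) = 4858.856.
The smallest integer n is 4859.

4859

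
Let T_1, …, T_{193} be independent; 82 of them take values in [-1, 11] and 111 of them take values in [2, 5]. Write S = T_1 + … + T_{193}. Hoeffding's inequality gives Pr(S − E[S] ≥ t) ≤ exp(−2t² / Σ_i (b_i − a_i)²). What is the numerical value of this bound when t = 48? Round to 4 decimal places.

Σ(b_i − a_i)² = 82·12² + 111·3² = 12807.
Exponent = 2·48² / 12807 = 0.35980.
Bound = exp(−0.35980) = 0.69781.

0.6978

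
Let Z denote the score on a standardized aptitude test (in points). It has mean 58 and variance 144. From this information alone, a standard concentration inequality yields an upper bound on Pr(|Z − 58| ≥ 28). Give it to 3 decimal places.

0.184

Mean and variance are known, so Chebyshev's inequality applies.
Chebyshev: Pr(|Z − μ| ≥ t) ≤ Var(Z)/t².
Bound = 144 / 784 = 0.1837.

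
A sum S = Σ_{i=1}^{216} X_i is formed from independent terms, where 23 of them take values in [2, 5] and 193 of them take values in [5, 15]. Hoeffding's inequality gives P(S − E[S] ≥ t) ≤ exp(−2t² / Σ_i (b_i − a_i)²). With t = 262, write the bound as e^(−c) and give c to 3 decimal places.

7.038

Σ(b_i − a_i)² = 23·3² + 193·10² = 19507.
c = 2t² / 19507 = 2·262² / 19507 = 7.0379.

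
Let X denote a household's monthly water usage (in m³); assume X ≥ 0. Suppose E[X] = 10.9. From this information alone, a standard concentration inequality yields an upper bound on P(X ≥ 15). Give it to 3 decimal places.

0.727

Only the mean of a non-negative variable is known, so Markov's inequality is the applicable tail bound.
Markov's inequality: for a non-negative random variable, P(X ≥ a) ≤ E[X]/a.
Here E[X] = 10.9 and a = 15, so the bound is 10.9/15 = 0.7267.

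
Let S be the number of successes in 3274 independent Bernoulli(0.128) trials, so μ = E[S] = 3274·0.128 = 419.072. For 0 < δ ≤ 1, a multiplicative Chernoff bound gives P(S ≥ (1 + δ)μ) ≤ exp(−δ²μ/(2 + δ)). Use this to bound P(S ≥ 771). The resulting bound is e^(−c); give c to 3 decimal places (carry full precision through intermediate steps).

104.072

Write 771 = (1 + δ)μ, so δ = 771/419.072 − 1 = 0.8397793…
Then the exponent is δ²μ/(2 + δ) = (771 − μ)² / (μ·(2 + δ)) = 104.072121.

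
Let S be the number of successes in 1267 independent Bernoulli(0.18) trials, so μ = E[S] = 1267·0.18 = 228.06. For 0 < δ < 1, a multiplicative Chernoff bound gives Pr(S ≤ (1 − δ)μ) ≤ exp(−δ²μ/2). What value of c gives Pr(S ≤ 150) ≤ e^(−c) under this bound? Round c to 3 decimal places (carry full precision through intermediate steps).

13.359

Write 150 = (1 − δ)μ, so δ = 1 − 150/228.06 = 0.3422783…
Then the exponent is δ²μ/2 = (μ − 150)²/(2μ) = 13.359124.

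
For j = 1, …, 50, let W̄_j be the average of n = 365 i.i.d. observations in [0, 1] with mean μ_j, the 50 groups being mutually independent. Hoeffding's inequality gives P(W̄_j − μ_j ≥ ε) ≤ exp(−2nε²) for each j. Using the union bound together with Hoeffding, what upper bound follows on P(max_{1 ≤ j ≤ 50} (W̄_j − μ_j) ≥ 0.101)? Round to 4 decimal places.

Per-experiment Hoeffding bound: exp(−2·365·0.101²) = exp(−7.44673) = 0.00058335.
Union bound over 50 events: 50·0.00058335 = 0.02917.

0.0292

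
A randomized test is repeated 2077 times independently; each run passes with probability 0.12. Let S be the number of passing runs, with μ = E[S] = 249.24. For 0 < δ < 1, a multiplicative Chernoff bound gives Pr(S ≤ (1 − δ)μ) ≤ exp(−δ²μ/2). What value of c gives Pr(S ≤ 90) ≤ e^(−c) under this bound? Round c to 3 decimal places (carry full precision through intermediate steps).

Write 90 = (1 − δ)μ, so δ = 1 − 90/249.24 = 0.6389023…
Then the exponent is δ²μ/2 = (μ − 90)²/(2μ) = 50.869398.

50.869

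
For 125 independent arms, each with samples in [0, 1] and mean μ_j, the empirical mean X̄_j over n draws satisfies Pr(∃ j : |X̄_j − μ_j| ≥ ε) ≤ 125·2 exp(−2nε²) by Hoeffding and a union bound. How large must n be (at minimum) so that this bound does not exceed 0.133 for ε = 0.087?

499

Need 2·125·exp(−2nε²) ≤ 0.133, i.e. exp(−2nε²) ≤ 0.133/250.
So 2nε² ≥ ln(250/0.133) = 7.538867.
Hence n ≥ 7.538867/(2·0.087²) = 498.009.
The smallest integer n is 499.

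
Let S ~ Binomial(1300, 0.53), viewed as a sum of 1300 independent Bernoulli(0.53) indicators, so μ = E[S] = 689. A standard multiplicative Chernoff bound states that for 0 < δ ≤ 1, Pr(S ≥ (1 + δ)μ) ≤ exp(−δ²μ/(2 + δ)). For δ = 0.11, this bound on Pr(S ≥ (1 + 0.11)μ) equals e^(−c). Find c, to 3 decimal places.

c = δ²μ/(2 + δ) = 0.11²·689/(2 + 0.11) = 3.9511.

3.951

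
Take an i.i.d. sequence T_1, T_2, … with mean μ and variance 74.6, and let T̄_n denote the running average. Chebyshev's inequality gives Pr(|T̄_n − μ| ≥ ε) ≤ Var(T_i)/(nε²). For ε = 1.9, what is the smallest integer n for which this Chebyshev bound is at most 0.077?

269

Require 74.6/(n·1.9²) ≤ 0.077, i.e. n ≥ 74.6/(0.077·1.9²) = 268.374.
The smallest integer n is 269.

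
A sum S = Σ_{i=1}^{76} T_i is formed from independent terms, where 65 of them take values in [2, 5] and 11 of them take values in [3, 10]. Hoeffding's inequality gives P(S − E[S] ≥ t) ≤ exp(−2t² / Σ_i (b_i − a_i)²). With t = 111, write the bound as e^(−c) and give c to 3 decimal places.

Σ(b_i − a_i)² = 65·3² + 11·7² = 1124.
c = 2t² / 1124 = 2·111² / 1124 = 21.9235.

21.923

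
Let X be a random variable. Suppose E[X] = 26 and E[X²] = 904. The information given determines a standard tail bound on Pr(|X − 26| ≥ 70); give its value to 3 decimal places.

The first two moments determine the variance, so Chebyshev's inequality is the sharpest standard bound available.
Var(X) = E[X²] − (E[X])² = 904 − 676 = 228.
Chebyshev's inequality: Pr(|X − μ| ≥ t) ≤ Var(X)/t² = 228/4900 = 0.0465.

0.047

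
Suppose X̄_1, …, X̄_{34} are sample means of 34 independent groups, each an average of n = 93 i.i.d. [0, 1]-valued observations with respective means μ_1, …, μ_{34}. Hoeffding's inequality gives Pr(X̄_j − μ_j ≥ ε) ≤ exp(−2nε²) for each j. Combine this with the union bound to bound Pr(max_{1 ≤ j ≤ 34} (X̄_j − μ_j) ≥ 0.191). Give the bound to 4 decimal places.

Per-experiment Hoeffding bound: exp(−2·93·0.191²) = exp(−6.78547) = 0.0011301.
Union bound over 34 events: 34·0.0011301 = 0.03842.

0.0384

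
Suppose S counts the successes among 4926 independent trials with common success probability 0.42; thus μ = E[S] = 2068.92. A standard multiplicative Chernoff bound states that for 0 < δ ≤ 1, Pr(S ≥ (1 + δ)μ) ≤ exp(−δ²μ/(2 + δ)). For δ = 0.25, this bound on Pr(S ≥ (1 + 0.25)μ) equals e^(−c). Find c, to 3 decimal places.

57.470

c = δ²μ/(2 + δ) = 0.25²·2068.92/(2 + 0.25) = 57.4700.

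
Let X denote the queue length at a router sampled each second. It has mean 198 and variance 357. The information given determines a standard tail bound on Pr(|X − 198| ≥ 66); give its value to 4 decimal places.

0.0820

Mean and variance are known, so Chebyshev's inequality applies.
Chebyshev: Pr(|X − μ| ≥ t) ≤ Var(X)/t².
Bound = 357 / 4356 = 0.0820.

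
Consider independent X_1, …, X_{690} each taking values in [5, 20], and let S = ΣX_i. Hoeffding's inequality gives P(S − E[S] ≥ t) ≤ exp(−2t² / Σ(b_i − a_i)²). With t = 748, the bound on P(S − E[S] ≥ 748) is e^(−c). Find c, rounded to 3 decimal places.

Σ(b_i − a_i)² = 690·(15)² = 155250.
c = 2t²/155250 = 2·748²/155250 = 7.2078.

7.208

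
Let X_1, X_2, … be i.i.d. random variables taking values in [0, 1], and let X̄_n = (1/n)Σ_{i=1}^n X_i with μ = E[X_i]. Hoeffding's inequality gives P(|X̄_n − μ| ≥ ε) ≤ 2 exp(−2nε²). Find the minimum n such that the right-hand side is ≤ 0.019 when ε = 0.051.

896

Require 2·exp(−2nε²) ≤ 0.019, i.e. 2nε² ≥ ln(2/0.019) = 4.656463.
So n ≥ 4.656463 / (2·0.051²) = 895.129.
The smallest integer n is 896.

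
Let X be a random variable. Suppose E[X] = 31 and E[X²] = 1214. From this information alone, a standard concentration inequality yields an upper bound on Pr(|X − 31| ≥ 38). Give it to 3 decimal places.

The first two moments determine the variance, so Chebyshev's inequality is the sharpest standard bound available.
Var(X) = E[X²] − (E[X])² = 1214 − 961 = 253.
Chebyshev's inequality: Pr(|X − μ| ≥ t) ≤ Var(X)/t² = 253/1444 = 0.1752.

0.175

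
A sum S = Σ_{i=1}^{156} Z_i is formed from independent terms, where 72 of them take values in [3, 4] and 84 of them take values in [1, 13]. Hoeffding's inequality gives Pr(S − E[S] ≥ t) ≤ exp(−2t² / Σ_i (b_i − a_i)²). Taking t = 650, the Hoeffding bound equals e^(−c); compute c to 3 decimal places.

Σ(b_i − a_i)² = 72·1² + 84·12² = 12168.
c = 2t² / 12168 = 2·650² / 12168 = 69.4444.

69.444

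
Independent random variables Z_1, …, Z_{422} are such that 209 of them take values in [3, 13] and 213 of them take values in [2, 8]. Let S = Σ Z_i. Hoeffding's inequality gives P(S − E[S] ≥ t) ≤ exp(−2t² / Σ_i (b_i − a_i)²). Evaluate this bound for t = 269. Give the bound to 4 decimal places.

Σ(b_i − a_i)² = 209·10² + 213·6² = 28568.
Exponent = 2·269² / 28568 = 5.06588.
Bound = exp(−5.06588) = 0.00631.

0.0063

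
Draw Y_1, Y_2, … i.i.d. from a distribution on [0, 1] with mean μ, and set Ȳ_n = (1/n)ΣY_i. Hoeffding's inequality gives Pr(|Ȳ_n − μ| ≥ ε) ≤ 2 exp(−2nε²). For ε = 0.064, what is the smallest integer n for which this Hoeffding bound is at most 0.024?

540

Require 2·exp(−2nε²) ≤ 0.024, i.e. 2nε² ≥ ln(2/0.024) = 4.422849.
So n ≥ 4.422849 / (2·0.064²) = 539.899.
The smallest integer n is 540.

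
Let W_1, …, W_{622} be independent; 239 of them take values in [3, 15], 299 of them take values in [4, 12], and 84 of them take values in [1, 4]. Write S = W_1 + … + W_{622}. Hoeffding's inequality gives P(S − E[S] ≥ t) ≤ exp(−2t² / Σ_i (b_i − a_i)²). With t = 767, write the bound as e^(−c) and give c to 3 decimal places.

Σ(b_i − a_i)² = 239·12² + 299·8² + 84·3² = 54308.
c = 2t² / 54308 = 2·767² / 54308 = 21.6649.

21.665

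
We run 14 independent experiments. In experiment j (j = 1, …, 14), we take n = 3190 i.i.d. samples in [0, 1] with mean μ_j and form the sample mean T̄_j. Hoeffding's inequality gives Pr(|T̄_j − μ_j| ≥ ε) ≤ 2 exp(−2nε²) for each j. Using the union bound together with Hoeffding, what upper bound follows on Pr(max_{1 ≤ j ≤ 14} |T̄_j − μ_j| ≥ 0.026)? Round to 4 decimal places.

Per-experiment Hoeffding bound: 2·exp(−2·3190·0.026²) = 2·exp(−4.31288) = 0.02679.
Union bound over 14 events: 14·0.02679 = 0.37506.

0.3751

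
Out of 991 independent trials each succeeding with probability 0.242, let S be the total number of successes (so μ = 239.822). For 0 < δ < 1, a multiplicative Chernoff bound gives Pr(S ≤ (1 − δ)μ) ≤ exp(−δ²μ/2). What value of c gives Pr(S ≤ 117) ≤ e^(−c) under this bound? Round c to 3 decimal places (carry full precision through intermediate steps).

Write 117 = (1 − δ)μ, so δ = 1 − 117/239.822 = 0.5121382…
Then the exponent is δ²μ/2 = (μ − 117)²/(2μ) = 31.450917.

31.451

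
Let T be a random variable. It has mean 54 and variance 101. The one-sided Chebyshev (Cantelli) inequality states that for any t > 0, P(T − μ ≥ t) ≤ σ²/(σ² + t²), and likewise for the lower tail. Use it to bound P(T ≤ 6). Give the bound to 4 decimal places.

0.0420

Here σ² = 101 and t = 48, so σ² + t² = 2405.
Cantelli's bound: 101/2405 = 0.0420.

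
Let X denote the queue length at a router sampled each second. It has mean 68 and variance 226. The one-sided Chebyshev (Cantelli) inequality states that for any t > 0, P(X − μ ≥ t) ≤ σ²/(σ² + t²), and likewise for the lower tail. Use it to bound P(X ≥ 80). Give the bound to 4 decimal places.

Here σ² = 226 and t = 12, so σ² + t² = 370.
Cantelli's bound: 226/370 = 0.6108.

0.6108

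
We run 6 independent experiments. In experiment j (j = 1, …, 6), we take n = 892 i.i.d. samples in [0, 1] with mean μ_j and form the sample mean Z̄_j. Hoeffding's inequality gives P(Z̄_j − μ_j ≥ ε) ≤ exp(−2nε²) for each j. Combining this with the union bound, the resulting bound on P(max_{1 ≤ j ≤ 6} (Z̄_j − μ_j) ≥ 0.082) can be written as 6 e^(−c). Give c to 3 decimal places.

Union bound over the 6 events: P(max_{1 ≤ j ≤ 6} (Z̄_j − μ_j) ≥ 0.082) ≤ 6·exp(−2nε²) = 6 exp(−2·892·0.082²).
So c = 2·892·0.082² = 11.9956.

11.996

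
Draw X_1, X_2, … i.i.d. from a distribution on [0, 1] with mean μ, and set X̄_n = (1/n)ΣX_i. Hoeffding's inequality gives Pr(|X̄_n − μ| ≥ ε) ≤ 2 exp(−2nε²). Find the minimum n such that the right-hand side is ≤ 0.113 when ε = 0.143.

71

Require 2·exp(−2nε²) ≤ 0.113, i.e. 2nε² ≥ ln(2/0.113) = 2.873515.
So n ≥ 2.873515 / (2·0.143²) = 70.261.
The smallest integer n is 71.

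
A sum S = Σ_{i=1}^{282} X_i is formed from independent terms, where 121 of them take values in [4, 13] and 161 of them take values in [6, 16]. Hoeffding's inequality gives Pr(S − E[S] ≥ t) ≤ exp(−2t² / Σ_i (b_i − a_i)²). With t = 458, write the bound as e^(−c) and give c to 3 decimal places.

Σ(b_i − a_i)² = 121·9² + 161·10² = 25901.
c = 2t² / 25901 = 2·458² / 25901 = 16.1974.

16.197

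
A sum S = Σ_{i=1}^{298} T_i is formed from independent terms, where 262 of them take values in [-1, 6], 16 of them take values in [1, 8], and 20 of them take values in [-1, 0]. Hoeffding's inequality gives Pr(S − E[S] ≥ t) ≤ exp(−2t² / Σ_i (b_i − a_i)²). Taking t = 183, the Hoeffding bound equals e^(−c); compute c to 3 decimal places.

4.910

Σ(b_i − a_i)² = 262·7² + 16·7² + 20·1² = 13642.
c = 2t² / 13642 = 2·183² / 13642 = 4.9097.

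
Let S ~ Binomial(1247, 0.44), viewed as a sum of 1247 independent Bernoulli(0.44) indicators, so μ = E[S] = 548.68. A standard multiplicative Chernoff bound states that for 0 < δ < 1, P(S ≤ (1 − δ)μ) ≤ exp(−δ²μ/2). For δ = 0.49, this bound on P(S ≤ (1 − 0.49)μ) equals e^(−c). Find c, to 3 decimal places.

65.869

c = δ²μ/2 = 0.49²·548.68/2 = 65.8690.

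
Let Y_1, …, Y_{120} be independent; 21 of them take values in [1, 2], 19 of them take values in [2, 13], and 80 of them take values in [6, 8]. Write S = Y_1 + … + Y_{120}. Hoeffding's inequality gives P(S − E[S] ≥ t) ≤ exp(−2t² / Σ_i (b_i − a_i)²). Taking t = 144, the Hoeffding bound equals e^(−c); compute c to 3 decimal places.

15.709

Σ(b_i − a_i)² = 21·1² + 19·11² + 80·2² = 2640.
c = 2t² / 2640 = 2·144² / 2640 = 15.7091.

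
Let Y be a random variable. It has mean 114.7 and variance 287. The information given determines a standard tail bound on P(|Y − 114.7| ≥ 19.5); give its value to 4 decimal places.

Mean and variance are known, so Chebyshev's inequality applies.
Chebyshev: P(|Y − μ| ≥ t) ≤ Var(Y)/t².
Bound = 287 / 380.25 = 0.7548.

0.7548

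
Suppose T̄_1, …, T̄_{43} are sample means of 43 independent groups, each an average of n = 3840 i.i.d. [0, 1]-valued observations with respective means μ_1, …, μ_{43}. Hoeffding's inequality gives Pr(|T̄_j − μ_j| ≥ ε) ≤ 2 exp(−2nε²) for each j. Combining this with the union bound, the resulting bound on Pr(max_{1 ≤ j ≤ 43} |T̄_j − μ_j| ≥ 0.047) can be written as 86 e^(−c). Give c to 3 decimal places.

Union bound over the 43 events: Pr(max_{1 ≤ j ≤ 43} |T̄_j − μ_j| ≥ 0.047) ≤ 43·2·exp(−2nε²) = 86 exp(−2·3840·0.047²).
So c = 2·3840·0.047² = 16.9651.

16.965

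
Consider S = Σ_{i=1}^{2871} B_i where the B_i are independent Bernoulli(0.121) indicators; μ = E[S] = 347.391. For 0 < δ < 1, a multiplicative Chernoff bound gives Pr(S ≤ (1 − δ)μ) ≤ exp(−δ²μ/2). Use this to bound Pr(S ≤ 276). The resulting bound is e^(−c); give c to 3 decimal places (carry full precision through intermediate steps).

7.336

Write 276 = (1 − δ)μ, so δ = 1 − 276/347.391 = 0.2055062…
Then the exponent is δ²μ/2 = (μ − 276)²/(2μ) = 7.335646.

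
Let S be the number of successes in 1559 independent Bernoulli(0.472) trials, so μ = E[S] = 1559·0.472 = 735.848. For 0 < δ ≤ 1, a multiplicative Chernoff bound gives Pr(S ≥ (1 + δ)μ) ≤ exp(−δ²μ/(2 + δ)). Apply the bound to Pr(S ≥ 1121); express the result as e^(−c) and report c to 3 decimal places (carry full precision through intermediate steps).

Write 1121 = (1 + δ)μ, so δ = 1121/735.848 − 1 = 0.5234124…
Then the exponent is δ²μ/(2 + δ) = (1121 − μ)² / (μ·(2 + δ)) = 79.889179.

79.889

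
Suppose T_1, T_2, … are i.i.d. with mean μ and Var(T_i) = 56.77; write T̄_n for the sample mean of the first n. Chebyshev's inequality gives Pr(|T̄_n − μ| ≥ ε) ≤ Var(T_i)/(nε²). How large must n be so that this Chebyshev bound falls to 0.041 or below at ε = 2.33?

Require 56.77/(n·2.33²) ≤ 0.041, i.e. n ≥ 56.77/(0.041·2.33²) = 255.049.
The smallest integer n is 256.

256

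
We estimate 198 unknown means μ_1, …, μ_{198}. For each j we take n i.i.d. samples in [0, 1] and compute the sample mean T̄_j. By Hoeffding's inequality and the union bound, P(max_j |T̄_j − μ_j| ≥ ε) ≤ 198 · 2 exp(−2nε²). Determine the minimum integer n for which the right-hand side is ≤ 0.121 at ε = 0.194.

Need 2·198·exp(−2nε²) ≤ 0.121, i.e. exp(−2nε²) ≤ 0.121/396.
So 2nε² ≥ ln(396/0.121) = 8.093379.
Hence n ≥ 8.093379/(2·0.194²) = 107.522.
The smallest integer n is 108.

108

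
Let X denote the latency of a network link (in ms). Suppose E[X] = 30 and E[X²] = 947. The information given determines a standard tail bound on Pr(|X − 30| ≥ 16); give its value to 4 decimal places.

The first two moments determine the variance, so Chebyshev's inequality is the sharpest standard bound available.
Var(X) = E[X²] − (E[X])² = 947 − 900 = 47.
Chebyshev's inequality: Pr(|X − μ| ≥ t) ≤ Var(X)/t² = 47/256 = 0.1836.

0.1836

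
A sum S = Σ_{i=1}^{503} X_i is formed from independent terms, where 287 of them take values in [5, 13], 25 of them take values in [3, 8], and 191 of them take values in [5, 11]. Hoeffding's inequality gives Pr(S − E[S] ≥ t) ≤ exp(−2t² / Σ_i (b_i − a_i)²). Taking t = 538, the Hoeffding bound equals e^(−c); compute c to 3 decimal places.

Σ(b_i − a_i)² = 287·8² + 25·5² + 191·6² = 25869.
c = 2t² / 25869 = 2·538² / 25869 = 22.3777.

22.378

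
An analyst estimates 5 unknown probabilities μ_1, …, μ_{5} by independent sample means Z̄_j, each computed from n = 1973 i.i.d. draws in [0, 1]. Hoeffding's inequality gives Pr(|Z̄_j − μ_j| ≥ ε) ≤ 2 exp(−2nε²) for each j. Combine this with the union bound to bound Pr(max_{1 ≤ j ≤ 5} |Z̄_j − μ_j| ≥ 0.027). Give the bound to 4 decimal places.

Per-experiment Hoeffding bound: 2·exp(−2·1973·0.027²) = 2·exp(−2.87663) = 0.11265.
Union bound over 5 events: 5·0.11265 = 0.56324.

0.5632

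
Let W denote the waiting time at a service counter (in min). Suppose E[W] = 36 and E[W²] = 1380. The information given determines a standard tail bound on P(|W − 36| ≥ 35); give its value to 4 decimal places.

0.0686

The first two moments determine the variance, so Chebyshev's inequality is the sharpest standard bound available.
Var(W) = E[W²] − (E[W])² = 1380 − 1296 = 84.
Chebyshev's inequality: P(|W − μ| ≥ t) ≤ Var(W)/t² = 84/1225 = 0.0686.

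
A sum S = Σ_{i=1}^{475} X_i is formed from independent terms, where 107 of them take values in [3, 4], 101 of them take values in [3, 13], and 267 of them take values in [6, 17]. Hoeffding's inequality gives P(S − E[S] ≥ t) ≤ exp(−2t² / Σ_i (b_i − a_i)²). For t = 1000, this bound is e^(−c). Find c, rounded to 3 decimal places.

47.043

Σ(b_i − a_i)² = 107·1² + 101·10² + 267·11² = 42514.
c = 2t² / 42514 = 2·1000² / 42514 = 47.0433.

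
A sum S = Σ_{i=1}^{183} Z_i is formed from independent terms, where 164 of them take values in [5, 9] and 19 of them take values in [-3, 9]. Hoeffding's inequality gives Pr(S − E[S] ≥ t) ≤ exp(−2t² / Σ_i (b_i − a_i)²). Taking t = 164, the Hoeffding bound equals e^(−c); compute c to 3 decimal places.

Σ(b_i − a_i)² = 164·4² + 19·12² = 5360.
c = 2t² / 5360 = 2·164² / 5360 = 10.0358.

10.036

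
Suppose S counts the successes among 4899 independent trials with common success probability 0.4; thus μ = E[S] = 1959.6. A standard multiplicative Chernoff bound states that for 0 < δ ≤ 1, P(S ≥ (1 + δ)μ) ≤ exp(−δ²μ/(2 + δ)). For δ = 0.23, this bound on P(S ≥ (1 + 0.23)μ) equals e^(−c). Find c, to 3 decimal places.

46.486

c = δ²μ/(2 + δ) = 0.23²·1959.6/(2 + 0.23) = 46.4856.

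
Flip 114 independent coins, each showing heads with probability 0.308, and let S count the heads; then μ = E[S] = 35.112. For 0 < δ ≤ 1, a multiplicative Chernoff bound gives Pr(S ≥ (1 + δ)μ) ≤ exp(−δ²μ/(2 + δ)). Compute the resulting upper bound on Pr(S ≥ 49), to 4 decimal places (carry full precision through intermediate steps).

Write 49 = (1 + δ)μ, so δ = 49/35.112 − 1 = 0.3955343…
Then the exponent is δ²μ/(2 + δ) = (49 − μ)² / (μ·(2 + δ)) = 2.293092.
Bound = exp(−2.293092) = 0.10095.

0.1010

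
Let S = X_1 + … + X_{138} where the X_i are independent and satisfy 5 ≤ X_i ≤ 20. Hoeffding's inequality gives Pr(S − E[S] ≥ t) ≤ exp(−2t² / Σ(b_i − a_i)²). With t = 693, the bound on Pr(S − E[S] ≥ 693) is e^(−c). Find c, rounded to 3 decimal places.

Σ(b_i − a_i)² = 138·(15)² = 31050.
c = 2t²/31050 = 2·693²/31050 = 30.9339.

30.934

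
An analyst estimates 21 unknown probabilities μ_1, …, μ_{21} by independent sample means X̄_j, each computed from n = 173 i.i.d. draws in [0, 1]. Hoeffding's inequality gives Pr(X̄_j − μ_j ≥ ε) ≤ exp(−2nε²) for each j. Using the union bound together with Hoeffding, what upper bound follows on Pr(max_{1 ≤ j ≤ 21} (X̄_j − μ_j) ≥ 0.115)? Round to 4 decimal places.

Per-experiment Hoeffding bound: exp(−2·173·0.115²) = exp(−4.57585) = 0.010298.
Union bound over 21 events: 21·0.010298 = 0.21625.

0.2162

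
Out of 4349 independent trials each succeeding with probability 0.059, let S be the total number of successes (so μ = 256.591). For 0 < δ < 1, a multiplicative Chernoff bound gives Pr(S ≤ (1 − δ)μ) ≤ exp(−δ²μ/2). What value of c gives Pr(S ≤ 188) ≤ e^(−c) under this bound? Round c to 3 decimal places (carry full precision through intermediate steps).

Write 188 = (1 − δ)μ, so δ = 1 − 188/256.591 = 0.2673165…
Then the exponent is δ²μ/2 = (μ − 188)²/(2μ) = 9.167752.

9.168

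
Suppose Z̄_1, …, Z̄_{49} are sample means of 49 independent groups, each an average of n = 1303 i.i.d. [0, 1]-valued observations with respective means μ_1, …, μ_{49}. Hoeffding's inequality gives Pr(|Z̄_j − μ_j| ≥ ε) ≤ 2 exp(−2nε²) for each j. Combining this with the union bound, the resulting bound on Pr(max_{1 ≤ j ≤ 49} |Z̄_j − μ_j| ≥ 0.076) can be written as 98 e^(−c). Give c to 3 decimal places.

Union bound over the 49 events: Pr(max_{1 ≤ j ≤ 49} |Z̄_j − μ_j| ≥ 0.076) ≤ 49·2·exp(−2nε²) = 98 exp(−2·1303·0.076²).
So c = 2·1303·0.076² = 15.0523.

15.052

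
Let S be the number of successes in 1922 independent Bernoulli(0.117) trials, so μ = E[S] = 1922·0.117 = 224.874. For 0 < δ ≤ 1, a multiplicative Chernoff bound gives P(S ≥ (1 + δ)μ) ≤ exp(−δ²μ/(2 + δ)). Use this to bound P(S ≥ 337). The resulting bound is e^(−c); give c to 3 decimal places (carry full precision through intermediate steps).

22.376

Write 337 = (1 + δ)μ, so δ = 337/224.874 − 1 = 0.498617…
Then the exponent is δ²μ/(2 + δ) = (337 − μ)² / (μ·(2 + δ)) = 22.375550.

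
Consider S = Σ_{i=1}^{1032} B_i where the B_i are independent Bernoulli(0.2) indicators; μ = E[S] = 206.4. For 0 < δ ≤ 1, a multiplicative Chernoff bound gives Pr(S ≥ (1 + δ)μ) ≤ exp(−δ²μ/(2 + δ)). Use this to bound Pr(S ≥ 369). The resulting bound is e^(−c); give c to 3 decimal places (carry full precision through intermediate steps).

45.948

Write 369 = (1 + δ)μ, so δ = 369/206.4 − 1 = 0.7877907…
Then the exponent is δ²μ/(2 + δ) = (369 − μ)² / (μ·(2 + δ)) = 45.948488.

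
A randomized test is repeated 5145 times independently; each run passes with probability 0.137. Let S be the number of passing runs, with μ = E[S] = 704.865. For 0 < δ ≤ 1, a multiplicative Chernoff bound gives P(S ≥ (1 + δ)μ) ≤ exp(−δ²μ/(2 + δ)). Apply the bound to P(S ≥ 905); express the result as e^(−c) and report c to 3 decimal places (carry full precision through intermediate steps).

Write 905 = (1 + δ)μ, so δ = 905/704.865 − 1 = 0.2839338…
Then the exponent is δ²μ/(2 + δ) = (905 − μ)² / (μ·(2 + δ)) = 24.880358.

24.880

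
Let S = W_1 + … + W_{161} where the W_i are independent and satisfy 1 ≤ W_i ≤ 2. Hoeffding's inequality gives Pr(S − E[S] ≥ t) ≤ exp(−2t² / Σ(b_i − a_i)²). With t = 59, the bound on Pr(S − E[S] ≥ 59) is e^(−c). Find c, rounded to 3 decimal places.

Σ(b_i − a_i)² = 161·(1)² = 161.
c = 2t²/161 = 2·59²/161 = 43.2422.

43.242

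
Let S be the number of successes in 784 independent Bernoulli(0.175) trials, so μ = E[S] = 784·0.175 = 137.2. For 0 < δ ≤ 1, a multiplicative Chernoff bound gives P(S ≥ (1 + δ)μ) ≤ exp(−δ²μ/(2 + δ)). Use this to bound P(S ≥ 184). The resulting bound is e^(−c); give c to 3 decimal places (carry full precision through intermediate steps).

Write 184 = (1 + δ)μ, so δ = 184/137.2 − 1 = 0.3411079…
Then the exponent is δ²μ/(2 + δ) = (184 − μ)² / (μ·(2 + δ)) = 6.818929.

6.819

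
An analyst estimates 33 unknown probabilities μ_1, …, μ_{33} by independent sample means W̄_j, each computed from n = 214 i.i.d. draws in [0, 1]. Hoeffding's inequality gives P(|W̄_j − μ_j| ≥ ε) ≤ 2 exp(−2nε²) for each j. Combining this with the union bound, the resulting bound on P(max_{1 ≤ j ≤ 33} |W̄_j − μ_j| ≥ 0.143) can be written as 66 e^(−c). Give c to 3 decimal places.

Union bound over the 33 events: P(max_{1 ≤ j ≤ 33} |W̄_j − μ_j| ≥ 0.143) ≤ 33·2·exp(−2nε²) = 66 exp(−2·214·0.143²).
So c = 2·214·0.143² = 8.7522.

8.752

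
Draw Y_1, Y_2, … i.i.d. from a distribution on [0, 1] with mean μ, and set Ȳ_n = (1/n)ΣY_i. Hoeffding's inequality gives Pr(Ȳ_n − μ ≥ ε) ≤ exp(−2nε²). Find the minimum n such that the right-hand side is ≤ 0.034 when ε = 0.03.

Require exp(−2nε²) ≤ 0.034, i.e. 2nε² ≥ ln(1/0.034) = 3.381395.
So n ≥ 3.381395 / (2·0.03²) = 1878.553.
The smallest integer n is 1879.

1879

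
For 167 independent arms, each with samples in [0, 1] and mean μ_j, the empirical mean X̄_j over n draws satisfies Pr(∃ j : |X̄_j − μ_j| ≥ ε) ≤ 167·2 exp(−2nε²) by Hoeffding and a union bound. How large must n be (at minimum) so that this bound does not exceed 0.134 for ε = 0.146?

184

Need 2·167·exp(−2nε²) ≤ 0.134, i.e. exp(−2nε²) ≤ 0.134/334.
So 2nε² ≥ ln(334/0.134) = 7.821056.
Hence n ≥ 7.821056/(2·0.146²) = 183.455.
The smallest integer n is 184.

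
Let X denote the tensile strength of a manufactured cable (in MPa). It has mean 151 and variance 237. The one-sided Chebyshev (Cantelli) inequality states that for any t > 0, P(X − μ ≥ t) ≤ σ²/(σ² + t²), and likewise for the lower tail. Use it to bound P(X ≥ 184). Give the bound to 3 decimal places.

0.179

Here σ² = 237 and t = 33, so σ² + t² = 1326.
Cantelli's bound: 237/1326 = 0.1787.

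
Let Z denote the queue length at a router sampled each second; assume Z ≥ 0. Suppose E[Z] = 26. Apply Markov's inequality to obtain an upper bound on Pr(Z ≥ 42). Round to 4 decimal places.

Markov's inequality: for a non-negative random variable, Pr(Z ≥ a) ≤ E[Z]/a.
Here E[Z] = 26 and a = 42, so the bound is 26/42 = 0.6190.

0.6190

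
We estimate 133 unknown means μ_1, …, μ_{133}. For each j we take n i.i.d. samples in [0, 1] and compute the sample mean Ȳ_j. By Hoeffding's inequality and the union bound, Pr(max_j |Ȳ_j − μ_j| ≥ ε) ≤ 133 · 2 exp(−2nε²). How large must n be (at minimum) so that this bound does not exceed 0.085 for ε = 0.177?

129

Need 2·133·exp(−2nε²) ≤ 0.085, i.e. exp(−2nε²) ≤ 0.085/266.
So 2nε² ≥ ln(266/0.085) = 8.048600.
Hence n ≥ 8.048600/(2·0.177²) = 128.453.
The smallest integer n is 129.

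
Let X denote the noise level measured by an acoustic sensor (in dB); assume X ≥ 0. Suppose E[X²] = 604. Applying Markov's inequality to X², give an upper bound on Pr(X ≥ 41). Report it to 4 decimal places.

0.3593

Since X ≥ 0, the event {X ≥ 41} is the same as {X² ≥ 1681}.
Markov's inequality applied to X² gives Pr(X² ≥ 1681) ≤ E[X²]/1681 = 604/1681 = 0.3593.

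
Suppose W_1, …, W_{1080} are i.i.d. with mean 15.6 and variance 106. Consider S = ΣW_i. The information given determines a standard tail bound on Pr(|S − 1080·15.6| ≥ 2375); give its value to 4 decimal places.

With mean and variance of each term known, Chebyshev's inequality bounds the deviation of the sum (or sample mean).
Var(S) = n·Var(W_i) = 1080·106 = 114480.
Chebyshev: Pr(|S − 1080·15.6| ≥ 2375) ≤ Var(S)/2375² = 114480/5640625 = 0.0203.

0.0203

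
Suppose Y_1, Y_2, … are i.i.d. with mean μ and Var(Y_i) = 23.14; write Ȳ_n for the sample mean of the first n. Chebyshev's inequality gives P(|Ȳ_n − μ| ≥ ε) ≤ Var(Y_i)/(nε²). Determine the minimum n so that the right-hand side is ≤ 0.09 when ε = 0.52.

951

Require 23.14/(n·0.52²) ≤ 0.09, i.e. n ≥ 23.14/(0.09·0.52²) = 950.855.
The smallest integer n is 951.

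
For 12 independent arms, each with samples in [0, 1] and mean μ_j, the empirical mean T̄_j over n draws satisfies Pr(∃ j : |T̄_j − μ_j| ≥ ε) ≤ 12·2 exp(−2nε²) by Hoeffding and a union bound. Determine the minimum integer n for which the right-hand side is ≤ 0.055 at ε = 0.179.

95

Need 2·12·exp(−2nε²) ≤ 0.055, i.e. exp(−2nε²) ≤ 0.055/24.
So 2nε² ≥ ln(24/0.055) = 6.078476.
Hence n ≥ 6.078476/(2·0.179²) = 94.855.
The smallest integer n is 95.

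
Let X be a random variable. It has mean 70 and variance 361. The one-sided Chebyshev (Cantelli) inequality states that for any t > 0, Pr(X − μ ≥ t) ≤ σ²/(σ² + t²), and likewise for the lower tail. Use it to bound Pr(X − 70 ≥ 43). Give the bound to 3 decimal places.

Here σ² = 361 and t = 43, so σ² + t² = 2210.
Cantelli's bound: 361/2210 = 0.1633.

0.163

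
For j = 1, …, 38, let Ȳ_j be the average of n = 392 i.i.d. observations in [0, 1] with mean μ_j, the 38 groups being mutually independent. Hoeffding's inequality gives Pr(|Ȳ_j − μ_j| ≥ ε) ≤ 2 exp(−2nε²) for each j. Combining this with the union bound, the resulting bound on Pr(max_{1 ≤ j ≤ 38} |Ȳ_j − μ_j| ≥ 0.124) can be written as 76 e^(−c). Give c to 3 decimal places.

12.055

Union bound over the 38 events: Pr(max_{1 ≤ j ≤ 38} |Ȳ_j − μ_j| ≥ 0.124) ≤ 38·2·exp(−2nε²) = 76 exp(−2·392·0.124²).
So c = 2·392·0.124² = 12.0548.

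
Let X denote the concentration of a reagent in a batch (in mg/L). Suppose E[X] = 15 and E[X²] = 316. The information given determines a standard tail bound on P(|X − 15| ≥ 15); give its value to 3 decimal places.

The first two moments determine the variance, so Chebyshev's inequality is the sharpest standard bound available.
Var(X) = E[X²] − (E[X])² = 316 − 225 = 91.
Chebyshev's inequality: P(|X − μ| ≥ t) ≤ Var(X)/t² = 91/225 = 0.4044.

0.404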